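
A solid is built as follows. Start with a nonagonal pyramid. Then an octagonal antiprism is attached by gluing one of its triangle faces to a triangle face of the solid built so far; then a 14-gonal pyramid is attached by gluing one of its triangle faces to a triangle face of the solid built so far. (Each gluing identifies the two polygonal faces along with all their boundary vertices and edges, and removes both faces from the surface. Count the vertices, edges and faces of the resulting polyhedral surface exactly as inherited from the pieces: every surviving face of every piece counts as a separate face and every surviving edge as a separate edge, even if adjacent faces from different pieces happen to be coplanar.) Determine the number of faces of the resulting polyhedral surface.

39

A nonagonal pyramid: V=10, E=18, F=10.
Attach an octagonal antiprism (V=16, E=32, F=18) along a 3-gon: merge 3 vertices and 3 edges, delete both glued faces → V=23, E=47, F=26.
Attach a 14-gonal pyramid (V=15, E=28, F=15) along a 3-gon: merge 3 vertices and 3 edges, delete both glued faces → V=35, E=72, F=39.
Check: V − E + F = 35 − 72 + 39 = 2.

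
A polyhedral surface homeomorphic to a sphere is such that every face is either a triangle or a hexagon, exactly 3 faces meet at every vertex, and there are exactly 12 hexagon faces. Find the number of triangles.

Let x be the number of triangles; then F = 12 + x.
Edge–face incidences: 2E = 6·12 + 3·x = 72 + 3x.
Every vertex has degree 3, so 3V = 2E.
Euler: V − E + F = 2 ⇒ (2E)/3 − E + (12 + x) = 2.
Multiply by 6: 2·(2E) − 3·(2E) + 6·(12 + x) = 12, i.e. 72 + 6x − (72 + 3x) = 12.
Collecting terms: 3x = 12, so x = 4.
Then 2E = 72 + 3·4 = 84, so E = 42, V = 2E/3 = 28, F = 12 + 4 = 16.

4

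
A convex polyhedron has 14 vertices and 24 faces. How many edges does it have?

Here V − E + F = 2.
E = V + F − (2) = 14 + 24 − (2) = 36.

36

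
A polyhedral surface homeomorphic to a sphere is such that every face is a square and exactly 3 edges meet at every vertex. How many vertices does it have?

8

Each face has 4 edges and each edge borders two faces, so 2E = 4F.
Each vertex has degree 3, so 3V = 2E and hence V = 4F/3.
Euler: V − E + F = 2 ⇒ (4F/3) − (4F/2) + F = 2.
Multiply by 6: (8 − 12 + 6)F = 12, i.e. 2F = 12.
So F = 6, E = 4·6/2 = 12, V = 4·6/3 = 8.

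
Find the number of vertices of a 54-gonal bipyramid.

A bipyramid over an n-gon has 2n triangular faces and n + 2 vertices: V = 54 + 2 = 56, E = 3·54 = 162, F = 2·54 = 108.

56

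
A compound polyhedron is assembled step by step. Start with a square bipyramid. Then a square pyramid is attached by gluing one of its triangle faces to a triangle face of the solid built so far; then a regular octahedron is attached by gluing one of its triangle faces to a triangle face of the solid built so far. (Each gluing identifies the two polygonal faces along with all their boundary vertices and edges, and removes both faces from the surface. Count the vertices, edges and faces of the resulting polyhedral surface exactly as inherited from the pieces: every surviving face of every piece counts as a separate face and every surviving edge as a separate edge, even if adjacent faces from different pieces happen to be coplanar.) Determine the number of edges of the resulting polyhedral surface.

A square bipyramid: V=6, E=12, F=8.
Attach a square pyramid (V=5, E=8, F=5) along a 3-gon: merge 3 vertices and 3 edges, delete both glued faces → V=8, E=17, F=11.
Attach a regular octahedron (V=6, E=12, F=8) along a 3-gon: merge 3 vertices and 3 edges, delete both glued faces → V=11, E=26, F=17.
Check: V − E + F = 11 − 26 + 17 = 2.

26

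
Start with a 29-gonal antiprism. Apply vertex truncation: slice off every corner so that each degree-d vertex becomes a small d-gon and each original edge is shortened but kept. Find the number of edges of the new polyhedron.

The base solid has V = 58, E = 116, F = 60.
Truncation replaces each original edge-end by a new vertex, so V′ = 2E = 232.
Each original edge survives, and each old vertex of degree d contributes d new edges; summing degrees gives Σd = 2E, so E′ = E + 2E = 3E = 348.
Each original face survives and each original vertex becomes one new face: F′ = F + V = 118.

348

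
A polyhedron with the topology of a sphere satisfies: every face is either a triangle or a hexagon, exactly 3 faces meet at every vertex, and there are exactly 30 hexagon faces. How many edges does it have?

96

Let x be the number of triangles; then F = 30 + x.
Edge–face incidences: 2E = 6·30 + 3·x = 180 + 3x.
Every vertex has degree 3, so 3V = 2E.
Euler: V − E + F = 2 ⇒ (2E)/3 − E + (30 + x) = 2.
Multiply by 6: 2·(2E) − 3·(2E) + 6·(30 + x) = 12, i.e. 180 + 6x − (180 + 3x) = 12.
Collecting terms: 3x = 12, so x = 4.
Then 2E = 180 + 3·4 = 192, so E = 96, V = 2E/3 = 64, F = 30 + 4 = 34.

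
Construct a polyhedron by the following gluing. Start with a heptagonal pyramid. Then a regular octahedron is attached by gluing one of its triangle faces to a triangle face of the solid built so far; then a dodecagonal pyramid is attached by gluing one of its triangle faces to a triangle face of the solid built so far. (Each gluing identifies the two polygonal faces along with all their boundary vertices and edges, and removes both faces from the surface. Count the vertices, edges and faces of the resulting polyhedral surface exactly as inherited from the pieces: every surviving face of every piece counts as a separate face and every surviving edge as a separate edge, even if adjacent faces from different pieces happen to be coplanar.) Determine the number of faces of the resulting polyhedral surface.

A heptagonal pyramid: V=8, E=14, F=8.
Attach a regular octahedron (V=6, E=12, F=8) along a 3-gon: merge 3 vertices and 3 edges, delete both glued faces → V=11, E=23, F=14.
Attach a dodecagonal pyramid (V=13, E=24, F=13) along a 3-gon: merge 3 vertices and 3 edges, delete both glued faces → V=21, E=44, F=25.
Check: V − E + F = 21 − 44 + 25 = 2.

25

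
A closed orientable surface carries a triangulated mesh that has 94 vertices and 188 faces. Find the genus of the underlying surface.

Every face is a triangle, so 2E = 3·188 = 564, giving E = 282.
χ = V − E + F = 94 − 282 + 188 = 0.
For a closed orientable surface χ = 2 − 2g, so g = (2 − (0))/2 = 1.

1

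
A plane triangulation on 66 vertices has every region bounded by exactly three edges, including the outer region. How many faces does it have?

In a plane triangulation 3F = 2E and V − E + F = 2, so F = 2V − 4 = 2·66 − 4 = 128.

128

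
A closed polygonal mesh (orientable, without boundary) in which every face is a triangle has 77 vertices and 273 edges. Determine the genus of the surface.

Every face is a triangle and each edge borders two faces, so 3F = 2·273, giving F = 182.
χ = V − E + F = 77 − 273 + 182 = -14.
For a closed orientable surface χ = 2 − 2g, so g = (2 − (-14))/2 = 8.

8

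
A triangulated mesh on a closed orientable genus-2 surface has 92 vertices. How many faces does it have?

χ = 2 − 2·2 = -2, and every face is a triangle so 3F = 2E.
V − E + F = -2 with E = 3F/2 gives 92 − (3/2 − 1)·F = -2, so F = 188 and E = 282.

188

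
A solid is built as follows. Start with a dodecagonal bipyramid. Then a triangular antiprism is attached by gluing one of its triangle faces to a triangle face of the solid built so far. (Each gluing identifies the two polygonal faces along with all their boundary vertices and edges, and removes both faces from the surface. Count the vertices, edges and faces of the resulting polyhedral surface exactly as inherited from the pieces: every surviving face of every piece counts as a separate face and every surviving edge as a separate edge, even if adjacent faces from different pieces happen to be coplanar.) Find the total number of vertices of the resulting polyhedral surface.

17

A dodecagonal bipyramid: V=14, E=36, F=24.
Attach a triangular antiprism (V=6, E=12, F=8) along a 3-gon: merge 3 vertices and 3 edges, delete both glued faces → V=17, E=45, F=30.
Check: V − E + F = 17 − 45 + 30 = 2.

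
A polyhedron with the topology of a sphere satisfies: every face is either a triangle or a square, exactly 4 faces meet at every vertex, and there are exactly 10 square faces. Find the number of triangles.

8

Let x be the number of triangles; then F = 10 + x.
Edge–face incidences: 2E = 4·10 + 3·x = 40 + 3x.
Every vertex has degree 4, so 4V = 2E.
Euler: V − E + F = 2 ⇒ (2E)/4 − E + (10 + x) = 2.
Multiply by 8: 2·(2E) − 4·(2E) + 8·(10 + x) = 16, i.e. 80 + 8x − 2·(40 + 3x) = 16.
Collecting terms: 2x = 16, so x = 8.
Then 2E = 40 + 3·8 = 64, so E = 32, V = 2E/4 = 16, F = 10 + 8 = 18.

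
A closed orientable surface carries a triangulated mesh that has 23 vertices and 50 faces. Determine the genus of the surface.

Every face is a triangle, so 2E = 3·50 = 150, giving E = 75.
χ = V − E + F = 23 − 75 + 50 = -2.
For a closed orientable surface χ = 2 − 2g, so g = (2 − (-2))/2 = 2.

2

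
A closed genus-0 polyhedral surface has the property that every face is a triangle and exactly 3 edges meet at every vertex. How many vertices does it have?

4

Each face has 3 edges and each edge borders two faces, so 2E = 3F.
Each vertex has degree 3, so 3V = 2E and hence V = 3F/3.
Euler: V − E + F = 2 ⇒ (3F/3) − (3F/2) + F = 2.
Multiply by 6: (6 − 9 + 6)F = 12, i.e. 3F = 12.
So F = 4, E = 3·4/2 = 6, V = 3·4/3 = 4.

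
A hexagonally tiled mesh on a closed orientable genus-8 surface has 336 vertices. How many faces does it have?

175

χ = 2 − 2·8 = -14, and every face is a hexagon so 6F = 2E.
V − E + F = -14 with E = 6F/2 gives 336 − (6/2 − 1)·F = -14, so F = 175 and E = 525.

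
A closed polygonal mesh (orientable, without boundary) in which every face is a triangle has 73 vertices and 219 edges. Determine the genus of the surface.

Every face is a triangle and each edge borders two faces, so 3F = 2·219, giving F = 146.
χ = V − E + F = 73 − 219 + 146 = 0.
For a closed orientable surface χ = 2 − 2g, so g = (2 − (0))/2 = 1.

1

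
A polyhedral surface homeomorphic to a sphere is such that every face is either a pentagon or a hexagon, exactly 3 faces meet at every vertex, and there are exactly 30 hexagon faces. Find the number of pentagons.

12

Let x be the number of pentagons; then F = 30 + x.
Edge–face incidences: 2E = 6·30 + 5·x = 180 + 5x.
Every vertex has degree 3, so 3V = 2E.
Euler: V − E + F = 2 ⇒ (2E)/3 − E + (30 + x) = 2.
Multiply by 6: 2·(2E) − 3·(2E) + 6·(30 + x) = 12, i.e. 180 + 6x − (180 + 5x) = 12.
Collecting terms: x = 12.
Then 2E = 180 + 5·12 = 240, so E = 120, V = 2E/3 = 80, F = 30 + 12 = 42.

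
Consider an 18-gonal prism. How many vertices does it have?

36

A prism on an n-gon has two n-gon bases and n rectangular sides: V = 2·18 = 36, E = 3·18 = 54, F = 18 + 2 = 20.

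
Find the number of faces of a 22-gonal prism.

24

A prism on an n-gon has two n-gon bases and n rectangular sides: V = 2·22 = 44, E = 3·22 = 66, F = 22 + 2 = 24.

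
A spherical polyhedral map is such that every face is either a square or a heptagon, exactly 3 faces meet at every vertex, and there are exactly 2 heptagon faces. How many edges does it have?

Let x be the number of squares; then F = 2 + x.
Edge–face incidences: 2E = 7·2 + 4·x = 14 + 4x.
Every vertex has degree 3, so 3V = 2E.
Euler: V − E + F = 2 ⇒ (2E)/3 − E + (2 + x) = 2.
Multiply by 6: 2·(2E) − 3·(2E) + 6·(2 + x) = 12, i.e. 12 + 6x − (14 + 4x) = 12.
Collecting terms: 2x − 2 = 12, so 2x = 14, so x = 7.
Then 2E = 14 + 4·7 = 42, so E = 21, V = 2E/3 = 14, F = 2 + 7 = 9.

21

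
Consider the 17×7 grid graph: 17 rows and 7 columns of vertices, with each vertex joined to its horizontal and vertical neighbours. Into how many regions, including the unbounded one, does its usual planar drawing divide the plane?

97

The grid has V = 17·7 = 119 vertices and E = 17·6 + 7·16 = 214 edges.
F = 2 − V + E = 2 − 119 + 214 = 97.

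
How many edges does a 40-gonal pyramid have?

A pyramid on an n-gon base has one n-gon and n triangles: V = 40 + 1 = 41, E = 2·40 = 80, F = 40 + 1 = 41.
Check: V − E + F = 41 − 80 + 41 = 2.

80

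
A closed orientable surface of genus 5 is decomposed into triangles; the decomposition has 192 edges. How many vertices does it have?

56

χ = 2 − 2·5 = -8, and every face is a triangle so 3F = 2E.
F = 2E/3 = 128. Then V = -8 + E − F = -8 + 192 − 128 = 56.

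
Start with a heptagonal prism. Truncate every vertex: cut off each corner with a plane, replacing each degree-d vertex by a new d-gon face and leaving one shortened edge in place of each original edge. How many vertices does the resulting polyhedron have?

The base solid has V = 14, E = 21, F = 9.
Truncation replaces each original edge-end by a new vertex, so V′ = 2E = 42.
Each original edge survives, and each old vertex of degree d contributes d new edges; summing degrees gives Σd = 2E, so E′ = E + 2E = 3E = 63.
Each original face survives and each original vertex becomes one new face: F′ = F + V = 23.

42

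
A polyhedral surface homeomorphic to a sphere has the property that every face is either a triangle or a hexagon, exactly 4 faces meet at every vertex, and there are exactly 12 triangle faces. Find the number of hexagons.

2

Let x be the number of hexagons; then F = 12 + x.
Edge–face incidences: 2E = 3·12 + 6·x = 36 + 6x.
Every vertex has degree 4, so 4V = 2E.
Euler: V − E + F = 2 ⇒ (2E)/4 − E + (12 + x) = 2.
Multiply by 8: 2·(2E) − 4·(2E) + 8·(12 + x) = 16, i.e. 96 + 8x − 2·(36 + 6x) = 16.
Collecting terms: −4x + 24 = 16, so −4x = −8, so x = 2.
Then 2E = 36 + 6·2 = 48, so E = 24, V = 2E/4 = 12, F = 12 + 2 = 14.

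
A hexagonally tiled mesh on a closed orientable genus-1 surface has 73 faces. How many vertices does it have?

χ = 2 − 2·1 = 0, and every face is a hexagon so 6F = 2E.
E = 6·73/2 = 219. Then V = 0 + E − F = 0 + 219 − 73 = 146.

146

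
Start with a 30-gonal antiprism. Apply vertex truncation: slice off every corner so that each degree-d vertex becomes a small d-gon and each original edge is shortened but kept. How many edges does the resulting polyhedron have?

360

The base solid has V = 60, E = 120, F = 62.
Truncation replaces each original edge-end by a new vertex, so V′ = 2E = 240.
Each original edge survives, and each old vertex of degree d contributes d new edges; summing degrees gives Σd = 2E, so E′ = E + 2E = 3E = 360.
Each original face survives and each original vertex becomes one new face: F′ = F + V = 122.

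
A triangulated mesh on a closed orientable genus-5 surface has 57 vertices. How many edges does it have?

χ = 2 − 2·5 = -8, and every face is a triangle so 3F = 2E.
V − E + F = -8 with E = 3F/2 gives 57 − (3/2 − 1)·F = -8, so F = 130 and E = 195.

195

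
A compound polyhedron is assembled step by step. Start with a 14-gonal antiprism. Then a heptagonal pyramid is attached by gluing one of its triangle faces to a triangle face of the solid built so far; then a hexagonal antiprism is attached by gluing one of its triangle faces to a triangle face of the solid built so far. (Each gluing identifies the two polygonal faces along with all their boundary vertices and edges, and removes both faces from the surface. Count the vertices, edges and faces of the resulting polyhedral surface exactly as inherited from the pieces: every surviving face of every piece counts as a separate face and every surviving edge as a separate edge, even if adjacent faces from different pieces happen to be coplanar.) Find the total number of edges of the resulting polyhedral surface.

88

A 14-gonal antiprism: V=28, E=56, F=30.
Attach a heptagonal pyramid (V=8, E=14, F=8) along a 3-gon: merge 3 vertices and 3 edges, delete both glued faces → V=33, E=67, F=36.
Attach a hexagonal antiprism (V=12, E=24, F=14) along a 3-gon: merge 3 vertices and 3 edges, delete both glued faces → V=42, E=88, F=48.
Check: V − E + F = 42 − 88 + 48 = 2.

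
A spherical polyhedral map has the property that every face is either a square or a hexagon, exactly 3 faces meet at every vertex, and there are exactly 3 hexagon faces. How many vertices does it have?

14

Let x be the number of squares; then F = 3 + x.
Edge–face incidences: 2E = 6·3 + 4·x = 18 + 4x.
Every vertex has degree 3, so 3V = 2E.
Euler: V − E + F = 2 ⇒ (2E)/3 − E + (3 + x) = 2.
Multiply by 6: 2·(2E) − 3·(2E) + 6·(3 + x) = 12, i.e. 18 + 6x − (18 + 4x) = 12.
Collecting terms: 2x = 12, so x = 6.
Then 2E = 18 + 4·6 = 42, so E = 21, V = 2E/3 = 14, F = 3 + 6 = 9.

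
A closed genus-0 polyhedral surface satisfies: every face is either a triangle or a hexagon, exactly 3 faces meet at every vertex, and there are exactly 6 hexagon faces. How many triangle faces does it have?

4

Let x be the number of triangles; then F = 6 + x.
Edge–face incidences: 2E = 6·6 + 3·x = 36 + 3x.
Every vertex has degree 3, so 3V = 2E.
Euler: V − E + F = 2 ⇒ (2E)/3 − E + (6 + x) = 2.
Multiply by 6: 2·(2E) − 3·(2E) + 6·(6 + x) = 12, i.e. 36 + 6x − (36 + 3x) = 12.
Collecting terms: 3x = 12, so x = 4.
Then 2E = 36 + 3·4 = 48, so E = 24, V = 2E/3 = 16, F = 6 + 4 = 10.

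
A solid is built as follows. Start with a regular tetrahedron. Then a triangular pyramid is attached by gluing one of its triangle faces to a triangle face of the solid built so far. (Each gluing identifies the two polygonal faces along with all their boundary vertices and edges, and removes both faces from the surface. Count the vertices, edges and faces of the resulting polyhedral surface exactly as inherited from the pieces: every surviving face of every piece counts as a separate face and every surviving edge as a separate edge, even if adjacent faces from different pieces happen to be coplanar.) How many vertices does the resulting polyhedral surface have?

A regular tetrahedron: V=4, E=6, F=4.
Attach a triangular pyramid (V=4, E=6, F=4) along a 3-gon: merge 3 vertices and 3 edges, delete both glued faces → V=5, E=9, F=6.
Check: V − E + F = 5 − 9 + 6 = 2.

5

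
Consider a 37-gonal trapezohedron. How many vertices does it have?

The n-trapezohedron (dual of the n-antiprism) has V = 2·37 + 2 = 76, E = 4·37 = 148, F = 2·37 = 74.

76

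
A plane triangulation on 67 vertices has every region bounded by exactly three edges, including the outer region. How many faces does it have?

In a plane triangulation 3F = 2E and V − E + F = 2, so F = 2V − 4 = 2·67 − 4 = 130.

130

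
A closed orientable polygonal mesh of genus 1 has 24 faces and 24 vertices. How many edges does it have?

For a closed orientable surface of genus 1, χ = 2 − 2·1 = 0.
E = V + F − (0) = 24 + 24 − (0) = 48.

48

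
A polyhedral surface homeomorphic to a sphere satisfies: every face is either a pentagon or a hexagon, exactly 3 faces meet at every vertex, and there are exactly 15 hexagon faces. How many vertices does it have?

50

Let x be the number of pentagons; then F = 15 + x.
Edge–face incidences: 2E = 6·15 + 5·x = 90 + 5x.
Every vertex has degree 3, so 3V = 2E.
Euler: V − E + F = 2 ⇒ (2E)/3 − E + (15 + x) = 2.
Multiply by 6: 2·(2E) − 3·(2E) + 6·(15 + x) = 12, i.e. 90 + 6x − (90 + 5x) = 12.
Collecting terms: x = 12.
Then 2E = 90 + 5·12 = 150, so E = 75, V = 2E/3 = 50, F = 15 + 12 = 27.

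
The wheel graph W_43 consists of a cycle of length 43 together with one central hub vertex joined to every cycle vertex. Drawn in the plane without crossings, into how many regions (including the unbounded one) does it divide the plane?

W_43 has V = 43 + 1 = 44 vertices and E = 2·43 = 86 edges.
By Euler's formula F = 2 − V + E = 2 − 44 + 86 = 44.

44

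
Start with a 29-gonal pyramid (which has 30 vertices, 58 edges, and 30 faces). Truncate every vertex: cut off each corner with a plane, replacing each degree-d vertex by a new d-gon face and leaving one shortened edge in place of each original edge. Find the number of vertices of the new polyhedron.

Truncation replaces each original edge-end by a new vertex, so V′ = 2E = 116.
Each original edge survives, and each old vertex of degree d contributes d new edges; summing degrees gives Σd = 2E, so E′ = E + 2E = 3E = 174.
Each original face survives and each original vertex becomes one new face: F′ = F + V = 60.

116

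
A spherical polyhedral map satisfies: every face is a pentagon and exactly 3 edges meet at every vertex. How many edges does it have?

30

Each face has 5 edges and each edge borders two faces, so 2E = 5F.
Each vertex has degree 3, so 3V = 2E and hence V = 5F/3.
Euler: V − E + F = 2 ⇒ (5F/3) − (5F/2) + F = 2.
Multiply by 6: (10 − 15 + 6)F = 12, i.e. 1F = 12.
So F = 12, E = 5·12/2 = 30, V = 5·12/3 = 20.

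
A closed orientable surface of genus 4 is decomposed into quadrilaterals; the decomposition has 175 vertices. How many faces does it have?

χ = 2 − 2·4 = -6, and every face is a square so 4F = 2E.
V − E + F = -6 with E = 4F/2 gives 175 − (4/2 − 1)·F = -6, so F = 181 and E = 362.

181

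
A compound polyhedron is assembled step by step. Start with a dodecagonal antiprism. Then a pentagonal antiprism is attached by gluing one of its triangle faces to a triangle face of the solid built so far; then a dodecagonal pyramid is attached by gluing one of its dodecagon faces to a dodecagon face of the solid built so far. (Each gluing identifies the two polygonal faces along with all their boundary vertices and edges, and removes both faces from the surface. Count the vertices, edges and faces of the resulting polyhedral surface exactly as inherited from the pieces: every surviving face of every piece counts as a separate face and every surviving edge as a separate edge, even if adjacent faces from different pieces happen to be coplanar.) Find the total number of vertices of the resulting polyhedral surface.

32

A dodecagonal antiprism: V=24, E=48, F=26.
Attach a pentagonal antiprism (V=10, E=20, F=12) along a 3-gon: merge 3 vertices and 3 edges, delete both glued faces → V=31, E=65, F=36.
Attach a dodecagonal pyramid (V=13, E=24, F=13) along a 12-gon: merge 12 vertices and 12 edges, delete both glued faces → V=32, E=77, F=47.
Check: V − E + F = 32 − 77 + 47 = 2.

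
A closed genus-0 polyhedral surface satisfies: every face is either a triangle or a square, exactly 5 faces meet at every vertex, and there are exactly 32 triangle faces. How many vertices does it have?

24

Let x be the number of squares; then F = 32 + x.
Edge–face incidences: 2E = 3·32 + 4·x = 96 + 4x.
Every vertex has degree 5, so 5V = 2E.
Euler: V − E + F = 2 ⇒ (2E)/5 − E + (32 + x) = 2.
Multiply by 10: 2·(2E) − 5·(2E) + 10·(32 + x) = 20, i.e. 320 + 10x − 3·(96 + 4x) = 20.
Collecting terms: −2x + 32 = 20, so −2x = −12, so x = 6.
Then 2E = 96 + 4·6 = 120, so E = 60, V = 2E/5 = 24, F = 32 + 6 = 38.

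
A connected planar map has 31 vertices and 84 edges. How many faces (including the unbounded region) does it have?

55

Euler's formula for a connected plane graph: V − E + F = 2, so F = 2 − 31 + 84 = 55.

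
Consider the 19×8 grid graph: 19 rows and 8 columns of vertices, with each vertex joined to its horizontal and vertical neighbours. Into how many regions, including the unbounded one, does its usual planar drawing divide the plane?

127

The grid has V = 19·8 = 152 vertices and E = 19·7 + 8·18 = 277 edges.
F = 2 − V + E = 2 − 152 + 277 = 127.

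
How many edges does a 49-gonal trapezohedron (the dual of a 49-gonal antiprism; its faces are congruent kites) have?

The n-trapezohedron (dual of the n-antiprism) has V = 2·49 + 2 = 100, E = 4·49 = 196, F = 2·49 = 98.

196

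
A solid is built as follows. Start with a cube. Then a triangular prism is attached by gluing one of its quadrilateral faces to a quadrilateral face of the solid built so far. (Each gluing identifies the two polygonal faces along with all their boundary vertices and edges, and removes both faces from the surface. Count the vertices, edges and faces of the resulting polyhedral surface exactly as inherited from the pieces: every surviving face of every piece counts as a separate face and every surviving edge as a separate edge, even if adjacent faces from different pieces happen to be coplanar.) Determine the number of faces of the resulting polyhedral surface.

9

A cube: V=8, E=12, F=6.
Attach a triangular prism (V=6, E=9, F=5) along a 4-gon: merge 4 vertices and 4 edges, delete both glued faces → V=10, E=17, F=9.
Check: V − E + F = 10 − 17 + 9 = 2.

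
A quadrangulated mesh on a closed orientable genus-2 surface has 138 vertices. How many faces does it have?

χ = 2 − 2·2 = -2, and every face is a square so 4F = 2E.
V − E + F = -2 with E = 4F/2 gives 138 − (4/2 − 1)·F = -2, so F = 140 and E = 280.

140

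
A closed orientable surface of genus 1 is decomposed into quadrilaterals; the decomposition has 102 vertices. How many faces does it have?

102

χ = 2 − 2·1 = 0, and every face is a square so 4F = 2E.
V − E + F = 0 with E = 4F/2 gives 102 − (4/2 − 1)·F = 0, so F = 102 and E = 204.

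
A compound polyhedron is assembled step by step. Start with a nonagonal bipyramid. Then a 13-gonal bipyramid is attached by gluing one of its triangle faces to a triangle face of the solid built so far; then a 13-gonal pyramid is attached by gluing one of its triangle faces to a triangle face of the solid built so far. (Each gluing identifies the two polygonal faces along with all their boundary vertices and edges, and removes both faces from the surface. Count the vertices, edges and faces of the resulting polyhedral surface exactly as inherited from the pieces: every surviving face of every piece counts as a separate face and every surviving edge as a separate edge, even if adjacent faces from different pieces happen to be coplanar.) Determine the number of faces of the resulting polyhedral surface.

54

A nonagonal bipyramid: V=11, E=27, F=18.
Attach a 13-gonal bipyramid (V=15, E=39, F=26) along a 3-gon: merge 3 vertices and 3 edges, delete both glued faces → V=23, E=63, F=42.
Attach a 13-gonal pyramid (V=14, E=26, F=14) along a 3-gon: merge 3 vertices and 3 edges, delete both glued faces → V=34, E=86, F=54.
Check: V − E + F = 34 − 86 + 54 = 2.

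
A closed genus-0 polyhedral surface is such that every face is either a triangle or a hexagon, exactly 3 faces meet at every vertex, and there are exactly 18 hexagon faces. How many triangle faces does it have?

Let x be the number of triangles; then F = 18 + x.
Edge–face incidences: 2E = 6·18 + 3·x = 108 + 3x.
Every vertex has degree 3, so 3V = 2E.
Euler: V − E + F = 2 ⇒ (2E)/3 − E + (18 + x) = 2.
Multiply by 6: 2·(2E) − 3·(2E) + 6·(18 + x) = 12, i.e. 108 + 6x − (108 + 3x) = 12.
Collecting terms: 3x = 12, so x = 4.
Then 2E = 108 + 3·4 = 120, so E = 60, V = 2E/3 = 40, F = 18 + 4 = 22.

4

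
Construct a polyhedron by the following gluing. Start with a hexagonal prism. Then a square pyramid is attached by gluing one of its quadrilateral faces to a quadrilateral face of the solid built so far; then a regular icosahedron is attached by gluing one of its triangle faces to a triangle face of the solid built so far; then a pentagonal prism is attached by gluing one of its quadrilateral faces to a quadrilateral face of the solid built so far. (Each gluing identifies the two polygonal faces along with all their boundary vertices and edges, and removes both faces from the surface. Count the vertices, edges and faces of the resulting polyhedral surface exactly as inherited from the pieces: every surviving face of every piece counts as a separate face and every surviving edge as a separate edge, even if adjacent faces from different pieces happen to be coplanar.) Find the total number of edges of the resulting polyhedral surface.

A hexagonal prism: V=12, E=18, F=8.
Attach a square pyramid (V=5, E=8, F=5) along a 4-gon: merge 4 vertices and 4 edges, delete both glued faces → V=13, E=22, F=11.
Attach a regular icosahedron (V=12, E=30, F=20) along a 3-gon: merge 3 vertices and 3 edges, delete both glued faces → V=22, E=49, F=29.
Attach a pentagonal prism (V=10, E=15, F=7) along a 4-gon: merge 4 vertices and 4 edges, delete both glued faces → V=28, E=60, F=34.
Check: V − E + F = 28 − 60 + 34 = 2.

60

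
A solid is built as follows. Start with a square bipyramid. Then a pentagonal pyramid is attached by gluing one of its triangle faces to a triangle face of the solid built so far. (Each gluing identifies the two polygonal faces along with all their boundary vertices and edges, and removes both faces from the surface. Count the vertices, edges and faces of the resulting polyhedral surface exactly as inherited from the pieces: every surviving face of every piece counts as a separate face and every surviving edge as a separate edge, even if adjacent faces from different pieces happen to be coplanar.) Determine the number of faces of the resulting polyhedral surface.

12

A square bipyramid: V=6, E=12, F=8.
Attach a pentagonal pyramid (V=6, E=10, F=6) along a 3-gon: merge 3 vertices and 3 edges, delete both glued faces → V=9, E=19, F=12.
Check: V − E + F = 9 − 19 + 12 = 2.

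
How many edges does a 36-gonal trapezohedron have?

144

The n-trapezohedron (dual of the n-antiprism) has V = 2·36 + 2 = 74, E = 4·36 = 144, F = 2·36 = 72.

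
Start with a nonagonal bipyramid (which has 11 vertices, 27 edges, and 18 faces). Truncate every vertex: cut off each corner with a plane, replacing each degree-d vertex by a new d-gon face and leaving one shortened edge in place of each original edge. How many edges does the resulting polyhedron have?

81

Truncation replaces each original edge-end by a new vertex, so V′ = 2E = 54.
Each original edge survives, and each old vertex of degree d contributes d new edges; summing degrees gives Σd = 2E, so E′ = E + 2E = 3E = 81.
Each original face survives and each original vertex becomes one new face: F′ = F + V = 29.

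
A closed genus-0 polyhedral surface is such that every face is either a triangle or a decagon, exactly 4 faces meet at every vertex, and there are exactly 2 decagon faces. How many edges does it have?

40

Let x be the number of triangles; then F = 2 + x.
Edge–face incidences: 2E = 10·2 + 3·x = 20 + 3x.
Every vertex has degree 4, so 4V = 2E.
Euler: V − E + F = 2 ⇒ (2E)/4 − E + (2 + x) = 2.
Multiply by 8: 2·(2E) − 4·(2E) + 8·(2 + x) = 16, i.e. 16 + 8x − 2·(20 + 3x) = 16.
Collecting terms: 2x − 24 = 16, so 2x = 40, so x = 20.
Then 2E = 20 + 3·20 = 80, so E = 40, V = 2E/4 = 20, F = 2 + 20 = 22.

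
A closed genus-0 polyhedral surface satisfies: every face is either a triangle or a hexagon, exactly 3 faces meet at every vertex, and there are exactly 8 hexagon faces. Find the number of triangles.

4

Let x be the number of triangles; then F = 8 + x.
Edge–face incidences: 2E = 6·8 + 3·x = 48 + 3x.
Every vertex has degree 3, so 3V = 2E.
Euler: V − E + F = 2 ⇒ (2E)/3 − E + (8 + x) = 2.
Multiply by 6: 2·(2E) − 3·(2E) + 6·(8 + x) = 12, i.e. 48 + 6x − (48 + 3x) = 12.
Collecting terms: 3x = 12, so x = 4.
Then 2E = 48 + 3·4 = 60, so E = 30, V = 2E/3 = 20, F = 8 + 4 = 12.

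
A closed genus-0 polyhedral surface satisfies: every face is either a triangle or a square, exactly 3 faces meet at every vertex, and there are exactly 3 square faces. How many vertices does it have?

Let x be the number of triangles; then F = 3 + x.
Edge–face incidences: 2E = 4·3 + 3·x = 12 + 3x.
Every vertex has degree 3, so 3V = 2E.
Euler: V − E + F = 2 ⇒ (2E)/3 − E + (3 + x) = 2.
Multiply by 6: 2·(2E) − 3·(2E) + 6·(3 + x) = 12, i.e. 18 + 6x − (12 + 3x) = 12.
Collecting terms: 3x + 6 = 12, so 3x = 6, so x = 2.
Then 2E = 12 + 3·2 = 18, so E = 9, V = 2E/3 = 6, F = 3 + 2 = 5.

6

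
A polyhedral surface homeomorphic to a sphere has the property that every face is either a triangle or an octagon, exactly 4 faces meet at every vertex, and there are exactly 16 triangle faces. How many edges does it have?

32

Let x be the number of octagons; then F = 16 + x.
Edge–face incidences: 2E = 3·16 + 8·x = 48 + 8x.
Every vertex has degree 4, so 4V = 2E.
Euler: V − E + F = 2 ⇒ (2E)/4 − E + (16 + x) = 2.
Multiply by 8: 2·(2E) − 4·(2E) + 8·(16 + x) = 16, i.e. 128 + 8x − 2·(48 + 8x) = 16.
Collecting terms: −8x + 32 = 16, so −8x = −16, so x = 2.
Then 2E = 48 + 8·2 = 64, so E = 32, V = 2E/4 = 16, F = 16 + 2 = 18.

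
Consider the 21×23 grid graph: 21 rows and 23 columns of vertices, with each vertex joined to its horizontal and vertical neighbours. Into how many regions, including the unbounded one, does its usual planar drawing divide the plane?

441

The grid has V = 21·23 = 483 vertices and E = 21·22 + 23·20 = 922 edges.
F = 2 − V + E = 2 − 483 + 922 = 441.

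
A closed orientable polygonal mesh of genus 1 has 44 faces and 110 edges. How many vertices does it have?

For a closed orientable surface of genus 1, χ = 2 − 2·1 = 0.
V = 0 + E − F = 0 + 110 − 44 = 66.

66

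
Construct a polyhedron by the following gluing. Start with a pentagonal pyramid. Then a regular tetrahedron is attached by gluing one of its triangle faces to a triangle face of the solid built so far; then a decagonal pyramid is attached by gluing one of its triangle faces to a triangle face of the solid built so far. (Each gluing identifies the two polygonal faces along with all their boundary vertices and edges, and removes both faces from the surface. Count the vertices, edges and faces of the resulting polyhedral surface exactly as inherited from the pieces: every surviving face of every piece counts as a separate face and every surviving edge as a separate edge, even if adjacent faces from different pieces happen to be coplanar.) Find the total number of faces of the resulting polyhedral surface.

17

A pentagonal pyramid: V=6, E=10, F=6.
Attach a regular tetrahedron (V=4, E=6, F=4) along a 3-gon: merge 3 vertices and 3 edges, delete both glued faces → V=7, E=13, F=8.
Attach a decagonal pyramid (V=11, E=20, F=11) along a 3-gon: merge 3 vertices and 3 edges, delete both glued faces → V=15, E=30, F=17.
Check: V − E + F = 15 − 30 + 17 = 2.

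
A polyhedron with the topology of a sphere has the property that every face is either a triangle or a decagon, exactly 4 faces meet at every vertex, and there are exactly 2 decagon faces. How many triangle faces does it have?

Let x be the number of triangles; then F = 2 + x.
Edge–face incidences: 2E = 10·2 + 3·x = 20 + 3x.
Every vertex has degree 4, so 4V = 2E.
Euler: V − E + F = 2 ⇒ (2E)/4 − E + (2 + x) = 2.
Multiply by 8: 2·(2E) − 4·(2E) + 8·(2 + x) = 16, i.e. 16 + 8x − 2·(20 + 3x) = 16.
Collecting terms: 2x − 24 = 16, so 2x = 40, so x = 20.
Then 2E = 20 + 3·20 = 80, so E = 40, V = 2E/4 = 20, F = 2 + 20 = 22.

20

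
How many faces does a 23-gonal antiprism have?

48

An antiprism on an n-gon has two n-gon caps and 2n triangles: V = 2·23 = 46, E = 4·23 = 92, F = 2·23 + 2 = 48.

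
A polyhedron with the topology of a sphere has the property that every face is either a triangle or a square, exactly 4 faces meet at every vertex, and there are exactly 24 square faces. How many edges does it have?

Let x be the number of triangles; then F = 24 + x.
Edge–face incidences: 2E = 4·24 + 3·x = 96 + 3x.
Every vertex has degree 4, so 4V = 2E.
Euler: V − E + F = 2 ⇒ (2E)/4 − E + (24 + x) = 2.
Multiply by 8: 2·(2E) − 4·(2E) + 8·(24 + x) = 16, i.e. 192 + 8x − 2·(96 + 3x) = 16.
Collecting terms: 2x = 16, so x = 8.
Then 2E = 96 + 3·8 = 120, so E = 60, V = 2E/4 = 30, F = 24 + 8 = 32.

60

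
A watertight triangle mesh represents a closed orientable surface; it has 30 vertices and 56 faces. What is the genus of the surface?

0

Every face is a triangle, so 2E = 3·56 = 168, giving E = 84.
χ = V − E + F = 30 − 84 + 56 = 2.
For a closed orientable surface χ = 2 − 2g, so g = (2 − (2))/2 = 0.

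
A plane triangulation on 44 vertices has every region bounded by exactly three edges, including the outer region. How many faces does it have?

In a plane triangulation 3F = 2E and V − E + F = 2, so F = 2V − 4 = 2·44 − 4 = 84.

84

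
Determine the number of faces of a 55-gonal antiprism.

112

An antiprism on an n-gon has two n-gon caps and 2n triangles: V = 2·55 = 110, E = 4·55 = 220, F = 2·55 + 2 = 112.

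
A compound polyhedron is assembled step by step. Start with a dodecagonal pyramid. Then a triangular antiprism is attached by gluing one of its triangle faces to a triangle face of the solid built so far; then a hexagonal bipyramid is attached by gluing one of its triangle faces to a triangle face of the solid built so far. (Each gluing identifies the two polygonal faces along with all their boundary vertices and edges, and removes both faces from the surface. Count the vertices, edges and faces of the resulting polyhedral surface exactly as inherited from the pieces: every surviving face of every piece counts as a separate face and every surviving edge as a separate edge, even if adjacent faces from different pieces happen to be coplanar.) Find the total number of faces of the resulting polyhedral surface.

A dodecagonal pyramid: V=13, E=24, F=13.
Attach a triangular antiprism (V=6, E=12, F=8) along a 3-gon: merge 3 vertices and 3 edges, delete both glued faces → V=16, E=33, F=19.
Attach a hexagonal bipyramid (V=8, E=18, F=12) along a 3-gon: merge 3 vertices and 3 edges, delete both glued faces → V=21, E=48, F=29.
Check: V − E + F = 21 − 48 + 29 = 2.

29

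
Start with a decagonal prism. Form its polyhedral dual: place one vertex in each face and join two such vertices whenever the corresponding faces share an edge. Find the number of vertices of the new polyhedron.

The base solid has V = 20, E = 30, F = 12.
The dual swaps V and F and preserves E: V′ = F = 12, E′ = E = 30, F′ = V = 20.

12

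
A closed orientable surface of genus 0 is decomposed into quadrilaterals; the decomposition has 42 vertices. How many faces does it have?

χ = 2 − 2·0 = 2, and every face is a square so 4F = 2E.
V − E + F = 2 with E = 4F/2 gives 42 − (4/2 − 1)·F = 2, so F = 40 and E = 80.

40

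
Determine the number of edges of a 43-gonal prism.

129

A prism on an n-gon has two n-gon bases and n rectangular sides: V = 2·43 = 86, E = 3·43 = 129, F = 43 + 2 = 45.
Check: V − E + F = 86 − 129 + 45 = 2.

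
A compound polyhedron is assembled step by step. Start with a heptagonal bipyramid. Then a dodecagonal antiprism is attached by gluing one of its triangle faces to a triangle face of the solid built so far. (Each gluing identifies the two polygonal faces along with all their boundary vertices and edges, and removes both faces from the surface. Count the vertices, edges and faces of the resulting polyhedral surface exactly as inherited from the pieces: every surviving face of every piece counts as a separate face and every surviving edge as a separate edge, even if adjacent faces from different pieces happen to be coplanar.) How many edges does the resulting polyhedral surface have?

A heptagonal bipyramid: V=9, E=21, F=14.
Attach a dodecagonal antiprism (V=24, E=48, F=26) along a 3-gon: merge 3 vertices and 3 edges, delete both glued faces → V=30, E=66, F=38.
Check: V − E + F = 30 − 66 + 38 = 2.

66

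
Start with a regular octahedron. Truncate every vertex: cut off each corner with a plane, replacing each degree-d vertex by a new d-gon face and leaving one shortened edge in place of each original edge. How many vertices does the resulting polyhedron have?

The base solid has V = 6, E = 12, F = 8.
Truncation replaces each original edge-end by a new vertex, so V′ = 2E = 24.
Each original edge survives, and each old vertex of degree d contributes d new edges; summing degrees gives Σd = 2E, so E′ = E + 2E = 3E = 36.
Each original face survives and each original vertex becomes one new face: F′ = F + V = 14.

24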